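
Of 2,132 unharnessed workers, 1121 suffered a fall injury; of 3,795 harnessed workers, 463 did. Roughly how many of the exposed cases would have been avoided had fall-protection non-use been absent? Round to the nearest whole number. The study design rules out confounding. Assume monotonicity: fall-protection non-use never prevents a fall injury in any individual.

about 861 cases

p₁ = P(outcome | exposed) = 1121/2132 = 0.5258
p₀ = P(outcome | unexposed) = 463/3795 = 0.122
PN = (p₁ − p₀)/p₁ = (0.5258 − 0.122) / 0.5258 ≈ 0.76797.
Attributable cases ≈ PN × (exposed cases) = 0.76797 × 1121 ≈ 860.89.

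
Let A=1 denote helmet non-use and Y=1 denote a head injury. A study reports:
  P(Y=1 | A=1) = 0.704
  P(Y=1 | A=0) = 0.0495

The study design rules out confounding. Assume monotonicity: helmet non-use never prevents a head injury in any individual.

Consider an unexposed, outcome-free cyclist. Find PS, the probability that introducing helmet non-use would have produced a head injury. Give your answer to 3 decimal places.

Let p₁ = 0.704, p₀ = 0.0495.
Under exogeneity and monotonicity, PS = (p₁ − p₀) / (1 − p₀).
PS = (0.704 − 0.0495) / (1 − 0.0495) = 0.6545 / 0.9505 ≈ 0.6886

PS ≈ 0.689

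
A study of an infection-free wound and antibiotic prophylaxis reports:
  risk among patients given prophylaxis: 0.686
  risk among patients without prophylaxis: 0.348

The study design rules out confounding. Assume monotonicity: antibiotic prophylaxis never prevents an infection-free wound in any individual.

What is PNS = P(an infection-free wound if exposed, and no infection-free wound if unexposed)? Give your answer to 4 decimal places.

PNS ≈ 0.3380

Let p₁ = 0.686, p₀ = 0.348.
Under exogeneity and monotonicity, PNS = p₁ − p₀.
PNS = 0.686 − 0.348 = 0.338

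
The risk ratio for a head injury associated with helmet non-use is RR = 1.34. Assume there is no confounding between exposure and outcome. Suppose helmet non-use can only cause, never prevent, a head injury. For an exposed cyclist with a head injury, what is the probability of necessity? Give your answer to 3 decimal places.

PN ≈ 0.254

Under exogeneity and monotonicity, PN = (RR − 1) / RR = 1 − 1/RR.
PN = (1.34 − 1) / 1.34 = 0.34 / 1.34 ≈ 0.2537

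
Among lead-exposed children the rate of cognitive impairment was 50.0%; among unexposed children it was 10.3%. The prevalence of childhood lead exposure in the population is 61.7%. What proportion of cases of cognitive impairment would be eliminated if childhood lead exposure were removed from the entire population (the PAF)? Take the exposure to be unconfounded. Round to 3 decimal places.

p₁ = 0.5, p₀ = 0.103.
Overall risk P(Y=1) = π·p₁ + (1−π)·p₀ = 0.617×0.5 + 0.383×0.103 = 0.34795.
Under exogeneity, PAF = [P(Y=1) − p₀] / P(Y=1).
PAF = (0.34795 − 0.103) / 0.34795 ≈ 0.7040

PAF ≈ 0.704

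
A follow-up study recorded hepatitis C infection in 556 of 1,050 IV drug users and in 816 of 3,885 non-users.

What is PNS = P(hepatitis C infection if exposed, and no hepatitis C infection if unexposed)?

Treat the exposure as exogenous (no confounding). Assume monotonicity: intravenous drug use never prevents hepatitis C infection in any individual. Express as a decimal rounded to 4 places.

PNS ≈ 0.3195

p₁ = P(outcome | exposed) = 556/1050 = 0.52952
p₀ = P(outcome | unexposed) = 816/3885 = 0.21004
Under exogeneity and monotonicity, PNS = p₁ − p₀.
PNS = 0.52952 − 0.21004 = 0.31949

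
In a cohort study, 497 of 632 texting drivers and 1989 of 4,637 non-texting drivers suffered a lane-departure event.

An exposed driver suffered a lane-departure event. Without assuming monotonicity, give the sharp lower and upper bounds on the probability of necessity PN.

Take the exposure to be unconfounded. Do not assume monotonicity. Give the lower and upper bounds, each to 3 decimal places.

p₁ = P(outcome | exposed) = 497/632 = 0.78639
p₀ = P(outcome | unexposed) = 1989/4637 = 0.42894
Under exogeneity alone the bounds on PN are max{0,(p₁−p₀)/p₁} ≤ PN ≤ min{1,(1−p₀)/p₁}.
  lower = (p₁ − p₀)/p₁ = 0.35745 / 0.78639 ≈ 0.4545
  upper = min{1, (1 − p₀)/p₁} = 0.57106 / 0.78639 ≈ 0.7262

0.455 ≤ PN ≤ 0.726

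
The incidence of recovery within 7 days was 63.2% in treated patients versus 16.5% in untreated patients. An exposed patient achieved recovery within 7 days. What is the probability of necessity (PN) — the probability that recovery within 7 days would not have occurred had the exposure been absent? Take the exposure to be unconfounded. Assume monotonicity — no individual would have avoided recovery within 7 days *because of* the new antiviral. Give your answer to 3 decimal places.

PN ≈ 0.739

p₁ = 0.632, p₀ = 0.165.
Under exogeneity and monotonicity, PN = (p₁ − p₀) / p₁.
PN = (0.632 − 0.165) / 0.632 = 0.467 / 0.632 ≈ 0.7389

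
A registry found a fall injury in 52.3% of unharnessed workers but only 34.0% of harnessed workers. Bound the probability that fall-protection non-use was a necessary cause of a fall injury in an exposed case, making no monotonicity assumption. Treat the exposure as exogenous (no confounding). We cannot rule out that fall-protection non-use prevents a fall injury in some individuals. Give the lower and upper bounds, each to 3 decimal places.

p₁ = 0.523, p₀ = 0.34.
Under exogeneity alone the bounds on PN are max{0,(p₁−p₀)/p₁} ≤ PN ≤ min{1,(1−p₀)/p₁}.
  lower = (p₁ − p₀)/p₁ = 0.183 / 0.523 ≈ 0.3499
  upper = min{1, (1 − p₀)/p₁} = 0.66 / 0.523 ≈ 1.2620 → capped at 1

0.350 ≤ PN ≤ 1.000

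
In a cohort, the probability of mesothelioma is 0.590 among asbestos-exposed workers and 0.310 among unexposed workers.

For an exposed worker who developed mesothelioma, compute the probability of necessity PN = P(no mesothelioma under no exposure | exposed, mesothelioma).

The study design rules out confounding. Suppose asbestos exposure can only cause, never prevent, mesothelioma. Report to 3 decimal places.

Let p₁ = 0.59, p₀ = 0.31.
Under exogeneity and monotonicity, PN = (p₁ − p₀) / p₁.
PN = (0.59 − 0.31) / 0.59 = 0.28 / 0.59 ≈ 0.4746

PN ≈ 0.475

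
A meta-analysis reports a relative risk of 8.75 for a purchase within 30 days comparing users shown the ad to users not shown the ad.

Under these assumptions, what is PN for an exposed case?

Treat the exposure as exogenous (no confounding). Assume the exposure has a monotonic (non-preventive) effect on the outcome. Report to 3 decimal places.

Under exogeneity and monotonicity, PN = (RR − 1) / RR = 1 − 1/RR.
PN = (8.75 − 1) / 8.75 = 7.75 / 8.75 ≈ 0.8857

PN ≈ 0.886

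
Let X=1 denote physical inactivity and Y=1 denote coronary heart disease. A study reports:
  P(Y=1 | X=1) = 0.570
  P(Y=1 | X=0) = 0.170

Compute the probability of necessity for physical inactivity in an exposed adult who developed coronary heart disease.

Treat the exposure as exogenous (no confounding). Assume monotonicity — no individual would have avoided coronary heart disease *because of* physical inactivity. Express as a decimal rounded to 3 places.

PN ≈ 0.702

Let p₁ = 0.57, p₀ = 0.17.
Under exogeneity and monotonicity, PN = (p₁ − p₀) / p₁.
PN = (0.57 − 0.17) / 0.57 = 0.4 / 0.57 ≈ 0.7018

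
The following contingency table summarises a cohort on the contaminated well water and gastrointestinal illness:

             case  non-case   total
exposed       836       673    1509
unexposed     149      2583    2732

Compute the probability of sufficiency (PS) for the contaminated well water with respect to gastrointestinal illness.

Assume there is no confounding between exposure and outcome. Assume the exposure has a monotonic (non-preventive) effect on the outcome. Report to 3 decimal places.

PS ≈ 0.528

p₁ = P(outcome | exposed) = 836/1509 = 0.55401
p₀ = P(outcome | unexposed) = 149/2732 = 0.054539
Under exogeneity and monotonicity, PS = (p₁ − p₀)/(1 − p₀).
PS = (0.55401 − 0.054539) / 0.94546 ≈ 0.5283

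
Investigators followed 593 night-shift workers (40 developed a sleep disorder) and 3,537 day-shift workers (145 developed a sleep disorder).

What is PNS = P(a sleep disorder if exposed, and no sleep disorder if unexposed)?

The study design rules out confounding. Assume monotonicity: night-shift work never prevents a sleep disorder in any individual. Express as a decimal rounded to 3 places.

PNS ≈ 0.026

p₁ = P(outcome | exposed) = 40/593 = 0.067454
p₀ = P(outcome | unexposed) = 145/3537 = 0.040995
Under exogeneity and monotonicity, PNS = p₁ − p₀.
PNS = 0.067454 − 0.040995 = 0.026458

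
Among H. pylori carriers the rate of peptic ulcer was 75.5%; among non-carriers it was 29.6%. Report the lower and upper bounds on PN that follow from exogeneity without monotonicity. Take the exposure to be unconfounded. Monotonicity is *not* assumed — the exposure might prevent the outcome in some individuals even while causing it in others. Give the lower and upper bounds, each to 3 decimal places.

p₁ = 0.755, p₀ = 0.296.
Under exogeneity alone the bounds on PN are max{0,(p₁−p₀)/p₁} ≤ PN ≤ min{1,(1−p₀)/p₁}.
  lower = (p₁ − p₀)/p₁ = 0.459 / 0.755 ≈ 0.6079
  upper = min{1, (1 − p₀)/p₁} = 0.704 / 0.755 ≈ 0.9325

0.608 ≤ PN ≤ 0.932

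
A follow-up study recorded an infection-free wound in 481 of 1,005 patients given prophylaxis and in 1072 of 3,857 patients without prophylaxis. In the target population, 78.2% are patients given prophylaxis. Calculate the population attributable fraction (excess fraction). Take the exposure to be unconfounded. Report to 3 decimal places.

PAF ≈ 0.361

p₁ = P(outcome | exposed) = 481/1005 = 0.47861
p₀ = P(outcome | unexposed) = 1072/3857 = 0.27794
Overall risk P(Y=1) = π·p₁ + (1−π)·p₀ = 0.782×0.47861 + 0.218×0.27794 = 0.43486.
Under exogeneity, PAF = [P(Y=1) − p₀] / P(Y=1).
PAF = (0.43486 − 0.27794) / 0.43486 ≈ 0.3609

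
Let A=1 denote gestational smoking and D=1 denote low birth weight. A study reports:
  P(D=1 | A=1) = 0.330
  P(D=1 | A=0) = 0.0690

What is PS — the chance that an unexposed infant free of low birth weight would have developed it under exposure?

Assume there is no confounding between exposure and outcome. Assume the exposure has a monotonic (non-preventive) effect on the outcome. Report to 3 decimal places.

Let p₁ = 0.33, p₀ = 0.069.
Under exogeneity and monotonicity, PS = (p₁ − p₀) / (1 − p₀).
PS = (0.33 − 0.069) / (1 − 0.069) = 0.261 / 0.931 ≈ 0.2803

PS ≈ 0.280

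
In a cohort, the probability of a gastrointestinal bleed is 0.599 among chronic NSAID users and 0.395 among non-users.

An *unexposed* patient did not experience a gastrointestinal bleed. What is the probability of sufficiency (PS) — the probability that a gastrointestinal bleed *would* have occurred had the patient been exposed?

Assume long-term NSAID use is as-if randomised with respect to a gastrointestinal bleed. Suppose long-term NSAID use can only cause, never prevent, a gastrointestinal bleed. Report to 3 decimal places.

PS ≈ 0.337

Let p₁ = 0.599, p₀ = 0.395.
Under exogeneity and monotonicity, PS = (p₁ − p₀) / (1 − p₀).
PS = (0.599 − 0.395) / (1 − 0.395) = 0.204 / 0.605 ≈ 0.3372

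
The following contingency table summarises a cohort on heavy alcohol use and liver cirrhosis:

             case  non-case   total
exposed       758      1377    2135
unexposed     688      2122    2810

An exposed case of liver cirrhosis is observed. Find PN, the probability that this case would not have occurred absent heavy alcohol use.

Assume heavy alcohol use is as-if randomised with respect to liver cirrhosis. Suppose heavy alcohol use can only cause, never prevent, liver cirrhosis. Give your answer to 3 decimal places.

PN ≈ 0.310

p₁ = P(outcome | exposed) = 758/2135 = 0.35504
p₀ = P(outcome | unexposed) = 688/2810 = 0.24484
Under exogeneity and monotonicity, PN = (p₁ − p₀) / p₁.
PN = (0.35504 − 0.24484) / 0.35504 = 0.1102 / 0.35504 ≈ 0.3104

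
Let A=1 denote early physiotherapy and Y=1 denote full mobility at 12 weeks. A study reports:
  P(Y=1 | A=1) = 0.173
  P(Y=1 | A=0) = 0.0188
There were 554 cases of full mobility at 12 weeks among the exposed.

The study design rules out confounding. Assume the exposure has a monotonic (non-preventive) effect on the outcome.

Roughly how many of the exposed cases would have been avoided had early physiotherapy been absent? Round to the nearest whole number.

about 494 cases

Let p₁ = 0.173, p₀ = 0.0188.
PN = (p₁ − p₀)/p₁ = (0.173 − 0.0188) / 0.173 ≈ 0.89133.
Attributable cases ≈ PN × (exposed cases) = 0.89133 × 554 ≈ 493.80.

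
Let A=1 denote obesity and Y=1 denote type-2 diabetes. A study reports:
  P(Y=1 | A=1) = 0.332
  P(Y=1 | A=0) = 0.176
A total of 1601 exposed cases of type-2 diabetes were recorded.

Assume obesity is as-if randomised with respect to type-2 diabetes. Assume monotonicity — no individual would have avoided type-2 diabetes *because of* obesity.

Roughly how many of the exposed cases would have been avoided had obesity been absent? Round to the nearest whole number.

about 752 cases

Let p₁ = 0.332, p₀ = 0.176.
PN = (p₁ − p₀)/p₁ = (0.332 − 0.176) / 0.332 ≈ 0.46988.
Attributable cases ≈ PN × (exposed cases) = 0.46988 × 1601 ≈ 752.28.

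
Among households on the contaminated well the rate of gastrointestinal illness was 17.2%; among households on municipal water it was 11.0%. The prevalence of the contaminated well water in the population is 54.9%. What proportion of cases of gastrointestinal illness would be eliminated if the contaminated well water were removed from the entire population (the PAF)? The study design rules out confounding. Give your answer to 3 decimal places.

p₁ = 0.172, p₀ = 0.11.
Overall risk P(Y=1) = π·p₁ + (1−π)·p₀ = 0.549×0.172 + 0.451×0.11 = 0.14404.
Under exogeneity, PAF = [P(Y=1) − p₀] / P(Y=1).
PAF = (0.14404 − 0.11) / 0.14404 ≈ 0.2363

PAF ≈ 0.236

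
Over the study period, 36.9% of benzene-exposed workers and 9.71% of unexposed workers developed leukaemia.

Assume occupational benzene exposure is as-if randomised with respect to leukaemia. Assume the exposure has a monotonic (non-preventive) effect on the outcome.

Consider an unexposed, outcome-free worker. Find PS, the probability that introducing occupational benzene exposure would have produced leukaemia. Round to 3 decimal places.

PS ≈ 0.301

p₁ = 0.369, p₀ = 0.0971.
Under exogeneity and monotonicity, PS = (p₁ − p₀) / (1 − p₀).
PS = (0.369 − 0.0971) / (1 − 0.0971) = 0.2719 / 0.9029 ≈ 0.3011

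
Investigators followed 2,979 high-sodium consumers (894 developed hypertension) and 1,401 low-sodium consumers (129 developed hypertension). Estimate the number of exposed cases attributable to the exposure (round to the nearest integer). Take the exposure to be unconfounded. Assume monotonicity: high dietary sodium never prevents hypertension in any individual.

p₁ = P(outcome | exposed) = 894/2979 = 0.3001
p₀ = P(outcome | unexposed) = 129/1401 = 0.092077
PN = (p₁ − p₀)/p₁ = (0.3001 − 0.092077) / 0.3001 ≈ 0.69318.
Attributable cases ≈ PN × (exposed cases) = 0.69318 × 894 ≈ 619.70.

about 620 cases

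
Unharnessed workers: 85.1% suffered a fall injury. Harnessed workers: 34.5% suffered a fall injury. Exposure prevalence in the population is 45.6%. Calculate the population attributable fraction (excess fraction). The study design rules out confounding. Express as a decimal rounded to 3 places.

PAF ≈ 0.401

p₁ = 0.851, p₀ = 0.345.
Overall risk P(Y=1) = π·p₁ + (1−π)·p₀ = 0.456×0.851 + 0.544×0.345 = 0.57574.
Under exogeneity, PAF = [P(Y=1) − p₀] / P(Y=1).
PAF = (0.57574 − 0.345) / 0.57574 ≈ 0.4008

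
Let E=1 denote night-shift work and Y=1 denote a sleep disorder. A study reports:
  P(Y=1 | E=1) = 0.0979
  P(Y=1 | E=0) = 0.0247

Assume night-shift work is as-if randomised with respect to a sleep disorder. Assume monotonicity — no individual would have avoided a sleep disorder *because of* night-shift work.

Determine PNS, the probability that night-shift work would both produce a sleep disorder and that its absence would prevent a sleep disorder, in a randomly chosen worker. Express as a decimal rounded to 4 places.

Let p₁ = 0.0979, p₀ = 0.0247.
Under exogeneity and monotonicity, PNS = p₁ − p₀.
PNS = 0.0979 − 0.0247 = 0.0732

PNS ≈ 0.0732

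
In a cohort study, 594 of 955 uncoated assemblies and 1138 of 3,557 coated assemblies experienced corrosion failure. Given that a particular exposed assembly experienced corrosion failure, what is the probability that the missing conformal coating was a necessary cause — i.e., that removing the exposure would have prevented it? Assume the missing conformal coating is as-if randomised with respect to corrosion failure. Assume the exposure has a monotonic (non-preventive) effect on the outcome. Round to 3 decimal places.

p₁ = P(outcome | exposed) = 594/955 = 0.62199
p₀ = P(outcome | unexposed) = 1138/3557 = 0.31993
Under exogeneity and monotonicity, PN = (p₁ − p₀) / p₁.
PN = (0.62199 − 0.31993) / 0.62199 = 0.30206 / 0.62199 ≈ 0.4856

PN ≈ 0.486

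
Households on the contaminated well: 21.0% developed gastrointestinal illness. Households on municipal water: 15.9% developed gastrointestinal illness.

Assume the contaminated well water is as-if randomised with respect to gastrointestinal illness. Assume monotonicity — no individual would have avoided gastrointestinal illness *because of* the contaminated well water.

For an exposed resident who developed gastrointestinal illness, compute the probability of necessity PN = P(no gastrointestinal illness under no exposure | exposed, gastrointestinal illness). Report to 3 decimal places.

p₁ = 0.21, p₀ = 0.159.
Under exogeneity and monotonicity, PN = (p₁ − p₀) / p₁.
PN = (0.21 − 0.159) / 0.21 = 0.051 / 0.21 ≈ 0.2429

PN ≈ 0.243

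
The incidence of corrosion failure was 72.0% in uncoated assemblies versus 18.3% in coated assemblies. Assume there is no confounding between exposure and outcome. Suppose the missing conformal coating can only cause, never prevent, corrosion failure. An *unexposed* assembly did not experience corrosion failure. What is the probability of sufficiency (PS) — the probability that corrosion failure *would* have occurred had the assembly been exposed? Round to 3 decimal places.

PS ≈ 0.657

p₁ = 0.72, p₀ = 0.183.
Under exogeneity and monotonicity, PS = (p₁ − p₀) / (1 − p₀).
PS = (0.72 − 0.183) / (1 − 0.183) = 0.537 / 0.817 ≈ 0.6573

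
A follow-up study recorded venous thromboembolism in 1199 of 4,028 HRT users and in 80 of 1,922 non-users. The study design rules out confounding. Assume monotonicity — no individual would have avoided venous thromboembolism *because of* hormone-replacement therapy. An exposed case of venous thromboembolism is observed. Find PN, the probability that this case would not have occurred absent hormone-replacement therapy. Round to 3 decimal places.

PN ≈ 0.860

p₁ = P(outcome | exposed) = 1199/4028 = 0.29767
p₀ = P(outcome | unexposed) = 80/1922 = 0.041623
Under exogeneity and monotonicity, PN = (p₁ − p₀) / p₁.
PN = (0.29767 − 0.041623) / 0.29767 = 0.25604 / 0.29767 ≈ 0.8602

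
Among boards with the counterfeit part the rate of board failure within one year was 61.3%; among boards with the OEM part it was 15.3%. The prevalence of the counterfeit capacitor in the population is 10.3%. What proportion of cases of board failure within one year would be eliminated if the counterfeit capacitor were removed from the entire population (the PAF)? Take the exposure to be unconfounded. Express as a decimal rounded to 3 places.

p₁ = 0.613, p₀ = 0.153.
Overall risk P(Y=1) = π·p₁ + (1−π)·p₀ = 0.103×0.613 + 0.897×0.153 = 0.20038.
Under exogeneity, PAF = [P(Y=1) − p₀] / P(Y=1).
PAF = (0.20038 − 0.153) / 0.20038 ≈ 0.2365

PAF ≈ 0.236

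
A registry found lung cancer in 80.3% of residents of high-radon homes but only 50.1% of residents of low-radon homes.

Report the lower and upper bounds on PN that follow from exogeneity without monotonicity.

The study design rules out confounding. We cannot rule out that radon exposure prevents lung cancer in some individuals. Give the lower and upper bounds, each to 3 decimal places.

0.376 ≤ PN ≤ 0.621

p₁ = 0.803, p₀ = 0.501.
Under exogeneity alone the bounds on PN are max{0,(p₁−p₀)/p₁} ≤ PN ≤ min{1,(1−p₀)/p₁}.
  lower = (p₁ − p₀)/p₁ = 0.302 / 0.803 ≈ 0.3761
  upper = min{1, (1 − p₀)/p₁} = 0.499 / 0.803 ≈ 0.6214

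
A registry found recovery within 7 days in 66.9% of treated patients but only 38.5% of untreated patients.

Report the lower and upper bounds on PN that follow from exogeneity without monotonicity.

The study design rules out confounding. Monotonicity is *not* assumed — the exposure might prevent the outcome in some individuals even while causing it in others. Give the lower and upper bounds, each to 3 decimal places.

0.425 ≤ PN ≤ 0.919

p₁ = 0.669, p₀ = 0.385.
Under exogeneity alone the bounds on PN are max{0,(p₁−p₀)/p₁} ≤ PN ≤ min{1,(1−p₀)/p₁}.
  lower = (p₁ − p₀)/p₁ = 0.284 / 0.669 ≈ 0.4245
  upper = min{1, (1 − p₀)/p₁} = 0.615 / 0.669 ≈ 0.9193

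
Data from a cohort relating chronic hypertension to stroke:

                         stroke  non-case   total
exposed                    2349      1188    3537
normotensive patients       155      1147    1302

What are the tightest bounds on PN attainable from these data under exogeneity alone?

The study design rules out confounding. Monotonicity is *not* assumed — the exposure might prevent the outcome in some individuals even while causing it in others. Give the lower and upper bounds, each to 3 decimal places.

p₁ = P(outcome | exposed) = 2349/3537 = 0.66412
p₀ = P(outcome | unexposed) = 155/1302 = 0.11905
Under exogeneity alone the bounds on PN are max{0,(p₁−p₀)/p₁} ≤ PN ≤ min{1,(1−p₀)/p₁}.
  lower = (p₁ − p₀)/p₁ = 0.54507 / 0.66412 ≈ 0.8207
  upper = min{1, (1 − p₀)/p₁} = 0.88095 / 0.66412 ≈ 1.3265 → capped at 1

0.821 ≤ PN ≤ 1.000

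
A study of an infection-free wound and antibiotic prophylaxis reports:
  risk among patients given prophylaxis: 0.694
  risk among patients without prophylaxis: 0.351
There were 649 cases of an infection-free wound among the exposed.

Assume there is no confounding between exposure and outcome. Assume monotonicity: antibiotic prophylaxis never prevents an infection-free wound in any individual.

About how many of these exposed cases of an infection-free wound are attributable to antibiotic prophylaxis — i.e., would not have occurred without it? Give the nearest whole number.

Let p₁ = 0.694, p₀ = 0.351.
PN = (p₁ − p₀)/p₁ = (0.694 − 0.351) / 0.694 ≈ 0.49424.
Attributable cases ≈ PN × (exposed cases) = 0.49424 × 649 ≈ 320.76.

about 321 cases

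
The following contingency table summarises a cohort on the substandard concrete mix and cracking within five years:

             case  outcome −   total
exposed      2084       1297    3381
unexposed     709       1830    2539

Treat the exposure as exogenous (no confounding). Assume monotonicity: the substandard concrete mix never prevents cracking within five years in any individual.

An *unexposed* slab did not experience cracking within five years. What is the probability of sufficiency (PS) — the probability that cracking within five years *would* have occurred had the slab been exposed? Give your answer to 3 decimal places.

p₁ = P(outcome | exposed) = 2084/3381 = 0.61639
p₀ = P(outcome | unexposed) = 709/2539 = 0.27924
Under exogeneity and monotonicity, PS = (p₁ − p₀) / (1 − p₀).
PS = (0.61639 − 0.27924) / (1 − 0.27924) = 0.33714 / 0.72076 ≈ 0.4678

PS ≈ 0.468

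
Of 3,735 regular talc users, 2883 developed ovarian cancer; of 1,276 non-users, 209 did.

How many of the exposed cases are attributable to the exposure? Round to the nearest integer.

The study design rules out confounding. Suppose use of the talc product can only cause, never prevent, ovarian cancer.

p₁ = P(outcome | exposed) = 2883/3735 = 0.77189
p₀ = P(outcome | unexposed) = 209/1276 = 0.16379
PN = (p₁ − p₀)/p₁ = (0.77189 − 0.16379) / 0.77189 ≈ 0.78780.
Attributable cases ≈ PN × (exposed cases) = 0.78780 × 2883 ≈ 2271.23.

about 2271 cases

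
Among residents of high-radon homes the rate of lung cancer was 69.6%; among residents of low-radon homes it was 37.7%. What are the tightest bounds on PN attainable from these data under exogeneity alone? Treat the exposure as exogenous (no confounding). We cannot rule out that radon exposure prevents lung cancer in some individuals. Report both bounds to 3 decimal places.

0.458 ≤ PN ≤ 0.895

p₁ = 0.696, p₀ = 0.377.
Under exogeneity alone the bounds on PN are max{0,(p₁−p₀)/p₁} ≤ PN ≤ min{1,(1−p₀)/p₁}.
  lower = (p₁ − p₀)/p₁ = 0.319 / 0.696 ≈ 0.4583
  upper = min{1, (1 − p₀)/p₁} = 0.623 / 0.696 ≈ 0.8951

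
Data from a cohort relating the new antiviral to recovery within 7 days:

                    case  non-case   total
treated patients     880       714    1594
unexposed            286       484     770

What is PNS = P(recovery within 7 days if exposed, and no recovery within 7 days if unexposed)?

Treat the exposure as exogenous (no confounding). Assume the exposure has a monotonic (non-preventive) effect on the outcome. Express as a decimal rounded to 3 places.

p₁ = P(outcome | exposed) = 880/1594 = 0.55207
p₀ = P(outcome | unexposed) = 286/770 = 0.37143
Under exogeneity and monotonicity, PNS = p₁ − p₀.
PNS = 0.55207 − 0.37143 = 0.18064

PNS ≈ 0.181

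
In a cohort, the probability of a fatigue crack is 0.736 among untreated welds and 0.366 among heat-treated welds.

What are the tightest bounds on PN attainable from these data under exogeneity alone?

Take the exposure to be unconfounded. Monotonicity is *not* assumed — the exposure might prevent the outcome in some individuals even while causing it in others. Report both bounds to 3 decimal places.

0.503 ≤ PN ≤ 0.861

Let p₁ = 0.736, p₀ = 0.366.
Under exogeneity alone the bounds on PN are max{0,(p₁−p₀)/p₁} ≤ PN ≤ min{1,(1−p₀)/p₁}.
  lower = (p₁ − p₀)/p₁ = 0.37 / 0.736 ≈ 0.5027
  upper = min{1, (1 − p₀)/p₁} = 0.634 / 0.736 ≈ 0.8614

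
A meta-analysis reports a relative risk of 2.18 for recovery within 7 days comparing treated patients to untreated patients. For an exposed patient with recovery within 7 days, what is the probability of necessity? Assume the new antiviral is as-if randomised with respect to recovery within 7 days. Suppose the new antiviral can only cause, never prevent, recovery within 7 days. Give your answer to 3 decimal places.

Under exogeneity and monotonicity, PN = (RR − 1) / RR = 1 − 1/RR.
PN = (2.18 − 1) / 2.18 = 1.18 / 2.18 ≈ 0.5413

PN ≈ 0.541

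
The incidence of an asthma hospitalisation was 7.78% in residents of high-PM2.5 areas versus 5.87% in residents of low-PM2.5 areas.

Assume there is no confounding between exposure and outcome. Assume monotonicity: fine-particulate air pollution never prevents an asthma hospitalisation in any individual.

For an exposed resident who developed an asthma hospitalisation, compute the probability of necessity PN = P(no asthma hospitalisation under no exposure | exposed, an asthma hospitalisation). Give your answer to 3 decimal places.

p₁ = 0.0778, p₀ = 0.0587.
Under exogeneity and monotonicity, PN = (p₁ − p₀) / p₁.
PN = (0.0778 − 0.0587) / 0.0778 = 0.0191 / 0.0778 ≈ 0.2455

PN ≈ 0.246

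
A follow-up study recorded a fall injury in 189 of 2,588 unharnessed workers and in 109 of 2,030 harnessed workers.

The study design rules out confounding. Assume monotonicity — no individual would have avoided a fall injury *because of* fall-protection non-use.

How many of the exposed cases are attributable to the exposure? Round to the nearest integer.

about 50 cases

p₁ = P(outcome | exposed) = 189/2588 = 0.073029
p₀ = P(outcome | unexposed) = 109/2030 = 0.053695
PN = (p₁ − p₀)/p₁ = (0.073029 − 0.053695) / 0.073029 ≈ 0.26475.
Attributable cases ≈ PN × (exposed cases) = 0.26475 × 189 ≈ 50.04.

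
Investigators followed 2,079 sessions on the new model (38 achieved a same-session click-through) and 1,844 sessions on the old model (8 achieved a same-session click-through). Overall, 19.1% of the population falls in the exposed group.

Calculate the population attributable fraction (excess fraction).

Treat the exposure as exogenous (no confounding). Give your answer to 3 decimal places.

PAF ≈ 0.380

p₁ = P(outcome | exposed) = 38/2079 = 0.018278
p₀ = P(outcome | unexposed) = 8/1844 = 0.0043384
Overall risk P(Y=1) = π·p₁ + (1−π)·p₀ = 0.191×0.018278 + 0.809×0.0043384 = 0.0070009.
Under exogeneity, PAF = [P(Y=1) − p₀] / P(Y=1).
PAF = (0.0070009 − 0.0043384) / 0.0070009 ≈ 0.3803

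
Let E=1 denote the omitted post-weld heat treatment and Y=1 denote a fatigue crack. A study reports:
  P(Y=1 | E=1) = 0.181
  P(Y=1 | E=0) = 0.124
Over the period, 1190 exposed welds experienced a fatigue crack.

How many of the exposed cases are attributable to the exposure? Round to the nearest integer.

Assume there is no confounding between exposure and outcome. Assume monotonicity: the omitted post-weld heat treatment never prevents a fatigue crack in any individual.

about 375 cases

Let p₁ = 0.181, p₀ = 0.124.
PN = (p₁ − p₀)/p₁ = (0.181 − 0.124) / 0.181 ≈ 0.31492.
Attributable cases ≈ PN × (exposed cases) = 0.31492 × 1190 ≈ 374.75.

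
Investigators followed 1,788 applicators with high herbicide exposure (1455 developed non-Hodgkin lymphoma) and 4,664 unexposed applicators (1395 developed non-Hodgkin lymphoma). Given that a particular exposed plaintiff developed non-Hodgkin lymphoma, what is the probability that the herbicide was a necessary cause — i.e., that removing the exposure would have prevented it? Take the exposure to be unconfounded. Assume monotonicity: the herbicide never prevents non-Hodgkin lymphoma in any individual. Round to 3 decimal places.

PN ≈ 0.632

p₁ = P(outcome | exposed) = 1455/1788 = 0.81376
p₀ = P(outcome | unexposed) = 1395/4664 = 0.2991
Under exogeneity and monotonicity, PN = (p₁ − p₀) / p₁.
PN = (0.81376 − 0.2991) / 0.81376 = 0.51466 / 0.81376 ≈ 0.6324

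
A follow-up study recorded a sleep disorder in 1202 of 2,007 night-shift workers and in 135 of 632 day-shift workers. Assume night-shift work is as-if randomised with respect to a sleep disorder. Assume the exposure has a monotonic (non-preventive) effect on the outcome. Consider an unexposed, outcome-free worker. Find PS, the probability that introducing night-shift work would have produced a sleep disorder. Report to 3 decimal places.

p₁ = P(outcome | exposed) = 1202/2007 = 0.5989
p₀ = P(outcome | unexposed) = 135/632 = 0.21361
Under exogeneity and monotonicity, PS = (p₁ − p₀) / (1 − p₀).
PS = (0.5989 − 0.21361) / (1 − 0.21361) = 0.3853 / 0.78639 ≈ 0.4900

PS ≈ 0.490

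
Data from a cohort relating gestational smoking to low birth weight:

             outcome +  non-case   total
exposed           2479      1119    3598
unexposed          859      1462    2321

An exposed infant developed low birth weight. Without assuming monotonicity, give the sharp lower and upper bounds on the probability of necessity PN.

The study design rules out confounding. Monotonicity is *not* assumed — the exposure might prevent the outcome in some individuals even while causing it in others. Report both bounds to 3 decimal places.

p₁ = P(outcome | exposed) = 2479/3598 = 0.68899
p₀ = P(outcome | unexposed) = 859/2321 = 0.3701
Under exogeneity alone the bounds on PN are max{0,(p₁−p₀)/p₁} ≤ PN ≤ min{1,(1−p₀)/p₁}.
  lower = (p₁ − p₀)/p₁ = 0.31889 / 0.68899 ≈ 0.4628
  upper = min{1, (1 − p₀)/p₁} = 0.6299 / 0.68899 ≈ 0.9142

0.463 ≤ PN ≤ 0.914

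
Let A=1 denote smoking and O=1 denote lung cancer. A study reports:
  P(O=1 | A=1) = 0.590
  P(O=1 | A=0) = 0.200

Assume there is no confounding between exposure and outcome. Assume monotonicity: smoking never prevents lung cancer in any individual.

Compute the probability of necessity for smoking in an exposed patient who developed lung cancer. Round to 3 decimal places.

Let p₁ = 0.59, p₀ = 0.2.
Under exogeneity and monotonicity, PN = (p₁ − p₀) / p₁.
PN = (0.59 − 0.2) / 0.59 = 0.39 / 0.59 ≈ 0.6610

PN ≈ 0.661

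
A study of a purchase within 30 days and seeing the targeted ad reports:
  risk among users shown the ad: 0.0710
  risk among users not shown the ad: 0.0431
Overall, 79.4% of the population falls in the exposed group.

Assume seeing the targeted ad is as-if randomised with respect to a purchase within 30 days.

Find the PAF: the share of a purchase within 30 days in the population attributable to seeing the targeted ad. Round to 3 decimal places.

Let p₁ = 0.071, p₀ = 0.0431.
Overall risk P(Y=1) = π·p₁ + (1−π)·p₀ = 0.794×0.071 + 0.206×0.0431 = 0.065253.
Under exogeneity, PAF = [P(Y=1) − p₀] / P(Y=1).
PAF = (0.065253 − 0.0431) / 0.065253 ≈ 0.3395

PAF ≈ 0.339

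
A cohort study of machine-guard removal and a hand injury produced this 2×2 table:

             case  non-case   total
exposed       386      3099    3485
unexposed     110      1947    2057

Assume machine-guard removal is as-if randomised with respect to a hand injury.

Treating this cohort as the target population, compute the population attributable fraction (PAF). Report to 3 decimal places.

PAF ≈ 0.402

p₁ = P(outcome | exposed) = 386/3485 = 0.11076
p₀ = P(outcome | unexposed) = 110/2057 = 0.053476
Exposure prevalence π = 3485/5542 = 0.62883; overall risk P(Y=1) = 0.089498.
Under exogeneity, PAF = [P(Y=1) − p₀]/P(Y=1).
PAF = (0.089498 − 0.053476) / 0.089498 ≈ 0.4025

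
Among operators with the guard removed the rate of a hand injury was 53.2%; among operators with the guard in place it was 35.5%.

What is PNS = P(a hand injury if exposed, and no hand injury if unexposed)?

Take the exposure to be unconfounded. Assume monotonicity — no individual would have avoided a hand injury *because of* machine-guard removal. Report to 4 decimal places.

p₁ = 0.532, p₀ = 0.355.
Under exogeneity and monotonicity, PNS = p₁ − p₀.
PNS = 0.532 − 0.355 = 0.177

PNS ≈ 0.1770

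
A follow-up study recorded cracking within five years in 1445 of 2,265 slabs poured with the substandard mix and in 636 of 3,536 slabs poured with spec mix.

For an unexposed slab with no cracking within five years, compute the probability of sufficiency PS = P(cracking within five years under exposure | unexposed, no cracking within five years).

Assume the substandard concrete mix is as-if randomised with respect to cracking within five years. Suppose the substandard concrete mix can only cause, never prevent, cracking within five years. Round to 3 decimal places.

PS ≈ 0.559

p₁ = P(outcome | exposed) = 1445/2265 = 0.63797
p₀ = P(outcome | unexposed) = 636/3536 = 0.17986
Under exogeneity and monotonicity, PS = (p₁ − p₀) / (1 − p₀).
PS = (0.63797 − 0.17986) / (1 − 0.17986) = 0.4581 / 0.82014 ≈ 0.5586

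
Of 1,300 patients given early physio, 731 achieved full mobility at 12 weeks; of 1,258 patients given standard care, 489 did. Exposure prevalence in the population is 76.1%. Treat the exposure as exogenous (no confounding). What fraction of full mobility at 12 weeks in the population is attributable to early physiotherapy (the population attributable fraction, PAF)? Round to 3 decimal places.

p₁ = P(outcome | exposed) = 731/1300 = 0.56231
p₀ = P(outcome | unexposed) = 489/1258 = 0.38871
Overall risk P(Y=1) = π·p₁ + (1−π)·p₀ = 0.761×0.56231 + 0.239×0.38871 = 0.52082.
Under exogeneity, PAF = [P(Y=1) − p₀] / P(Y=1).
PAF = (0.52082 − 0.38871) / 0.52082 ≈ 0.2537

PAF ≈ 0.254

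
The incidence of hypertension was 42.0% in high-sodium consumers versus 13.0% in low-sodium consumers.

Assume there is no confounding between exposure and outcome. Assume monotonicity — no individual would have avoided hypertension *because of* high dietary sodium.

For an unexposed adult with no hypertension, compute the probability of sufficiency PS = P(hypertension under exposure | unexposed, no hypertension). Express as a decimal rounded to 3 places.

p₁ = 0.42, p₀ = 0.13.
Under exogeneity and monotonicity, PS = (p₁ − p₀) / (1 − p₀).
PS = (0.42 − 0.13) / (1 − 0.13) = 0.29 / 0.87 ≈ 0.3333

PS ≈ 0.333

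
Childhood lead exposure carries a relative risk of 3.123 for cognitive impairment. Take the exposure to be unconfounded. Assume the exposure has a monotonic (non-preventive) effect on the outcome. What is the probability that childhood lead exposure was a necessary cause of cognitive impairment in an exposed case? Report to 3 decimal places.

Under exogeneity and monotonicity, PN = (RR − 1) / RR = 1 − 1/RR.
PN = (3.123 − 1) / 3.123 = 2.123 / 3.123 ≈ 0.6798

PN ≈ 0.680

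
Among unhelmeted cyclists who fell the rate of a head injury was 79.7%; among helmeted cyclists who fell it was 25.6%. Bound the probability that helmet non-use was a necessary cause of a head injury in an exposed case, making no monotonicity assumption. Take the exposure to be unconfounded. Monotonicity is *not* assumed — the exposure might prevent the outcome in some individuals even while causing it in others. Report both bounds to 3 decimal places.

p₁ = 0.797, p₀ = 0.256.
Under exogeneity alone the bounds on PN are max{0,(p₁−p₀)/p₁} ≤ PN ≤ min{1,(1−p₀)/p₁}.
  lower = (p₁ − p₀)/p₁ = 0.541 / 0.797 ≈ 0.6788
  upper = min{1, (1 − p₀)/p₁} = 0.744 / 0.797 ≈ 0.9335

0.679 ≤ PN ≤ 0.934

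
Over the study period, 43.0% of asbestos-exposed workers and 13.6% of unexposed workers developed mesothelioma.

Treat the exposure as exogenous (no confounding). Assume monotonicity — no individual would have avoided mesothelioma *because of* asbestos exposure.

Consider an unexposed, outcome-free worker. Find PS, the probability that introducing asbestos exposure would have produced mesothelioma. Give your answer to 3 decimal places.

p₁ = 0.43, p₀ = 0.136.
Under exogeneity and monotonicity, PS = (p₁ − p₀) / (1 − p₀).
PS = (0.43 − 0.136) / (1 − 0.136) = 0.294 / 0.864 ≈ 0.3403

PS ≈ 0.340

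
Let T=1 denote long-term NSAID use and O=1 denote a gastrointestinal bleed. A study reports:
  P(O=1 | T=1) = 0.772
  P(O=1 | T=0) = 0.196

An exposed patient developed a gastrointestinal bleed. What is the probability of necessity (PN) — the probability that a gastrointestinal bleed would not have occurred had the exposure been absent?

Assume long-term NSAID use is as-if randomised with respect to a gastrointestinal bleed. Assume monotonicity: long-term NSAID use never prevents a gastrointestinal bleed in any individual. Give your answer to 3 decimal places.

Let p₁ = 0.772, p₀ = 0.196.
Under exogeneity and monotonicity, PN = (p₁ − p₀) / p₁.
PN = (0.772 − 0.196) / 0.772 = 0.576 / 0.772 ≈ 0.7461

PN ≈ 0.746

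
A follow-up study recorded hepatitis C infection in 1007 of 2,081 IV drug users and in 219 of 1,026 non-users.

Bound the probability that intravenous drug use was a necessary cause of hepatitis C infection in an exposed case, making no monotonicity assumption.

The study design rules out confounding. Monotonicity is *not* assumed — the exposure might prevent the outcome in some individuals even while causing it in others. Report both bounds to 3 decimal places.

0.559 ≤ PN ≤ 1.000

p₁ = P(outcome | exposed) = 1007/2081 = 0.4839
p₀ = P(outcome | unexposed) = 219/1026 = 0.21345
Under exogeneity alone the bounds on PN are max{0,(p₁−p₀)/p₁} ≤ PN ≤ min{1,(1−p₀)/p₁}.
  lower = (p₁ − p₀)/p₁ = 0.27045 / 0.4839 ≈ 0.5589
  upper = min{1, (1 − p₀)/p₁} = 0.78655 / 0.4839 ≈ 1.6254 → capped at 1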